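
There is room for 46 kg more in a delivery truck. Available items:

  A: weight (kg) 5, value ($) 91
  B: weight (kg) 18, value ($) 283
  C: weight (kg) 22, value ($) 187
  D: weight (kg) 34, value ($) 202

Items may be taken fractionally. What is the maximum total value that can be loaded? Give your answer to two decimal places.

566.94

Sort by value per unit weight and fill in that order.
Ratios (sorted): A 18.20, B 15.72, C 8.50, D 5.94
take A (5 @ 91); take B (18 @ 283); take C (22 @ 187); take 1/34 of D → 5.94. Capacity used 46/46.
Total value = 566.94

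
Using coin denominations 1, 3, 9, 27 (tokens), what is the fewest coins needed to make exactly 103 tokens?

7

Greedy: take as many of the largest coin as possible, then repeat with the remainder.
103 − 3×27→22 − 2×9→4 − 1×3→1 − 1×1→0
Total coins = 3 + 2 + 1 + 1 = 7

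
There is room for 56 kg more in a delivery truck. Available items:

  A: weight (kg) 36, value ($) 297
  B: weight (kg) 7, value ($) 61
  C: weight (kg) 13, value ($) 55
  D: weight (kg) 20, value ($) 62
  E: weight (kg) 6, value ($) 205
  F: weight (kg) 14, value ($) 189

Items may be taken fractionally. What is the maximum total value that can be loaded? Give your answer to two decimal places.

Ratios (sorted): E 34.17, F 13.50, B 8.71, A 8.25, C 4.23, D 3.10
take E (6 @ 205); take F (14 @ 189); take B (7 @ 61); take 29/36 of A → 239.25. Capacity used 56/56.
Total value = 694.25

694.25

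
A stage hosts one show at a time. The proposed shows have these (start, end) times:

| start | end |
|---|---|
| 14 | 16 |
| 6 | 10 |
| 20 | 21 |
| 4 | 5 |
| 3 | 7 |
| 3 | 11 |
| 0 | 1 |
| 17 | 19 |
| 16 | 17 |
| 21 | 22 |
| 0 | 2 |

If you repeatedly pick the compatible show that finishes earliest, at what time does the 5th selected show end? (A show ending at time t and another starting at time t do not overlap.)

17

Greedy by earliest finish: after sorting by end time, pick each interval compatible with the last pick.
By end time: (0,1), (0,2), (4,5), (3,7), (6,10), (3,11), (14,16), (16,17), (17,19), (20,21), (21,22).
Pick (0,1); next start ≥ 1 → (4,5); next start ≥ 5 → (6,10); next start ≥ 10 → (14,16); next start ≥ 16 → (16,17); next start ≥ 17 → (17,19); next start ≥ 19 → (20,21); next start ≥ 21 → (21,22).
Selected: (0,1) (4,5) (6,10) (14,16) (16,17) (17,19) (20,21) (21,22)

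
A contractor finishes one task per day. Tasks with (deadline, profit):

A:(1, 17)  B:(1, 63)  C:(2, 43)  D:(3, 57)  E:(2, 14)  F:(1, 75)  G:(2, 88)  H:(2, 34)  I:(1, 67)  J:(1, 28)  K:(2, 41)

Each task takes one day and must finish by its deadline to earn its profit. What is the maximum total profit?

Take jobs in profit order; each goes to the latest open slot no later than its deadline.
By profit: G(d2,88), F(d1,75), I(d1,67), B(d1,63), D(d3,57), C(d2,43), K(d2,41), H(d2,34), J(d1,28), A(d1,17), E(d2,14)
G→slot 2; F→slot 1; I skipped; B skipped; D→slot 3; C skipped; K skipped; H skipped; J skipped; A skipped; E skipped.
Profit = 75 + 88 + 57 = 220

220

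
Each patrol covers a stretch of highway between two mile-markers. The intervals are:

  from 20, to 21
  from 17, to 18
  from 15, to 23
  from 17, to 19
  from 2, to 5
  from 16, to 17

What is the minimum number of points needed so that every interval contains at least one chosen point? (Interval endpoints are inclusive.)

Process intervals by earliest right end; each time one isn't hit yet, stab at its right endpoint.
Sorted: [2,5] [16,17] [17,18] [17,19] [20,21] [15,23]
{[2,5]} hit by 5; {[16,17],[17,18],[17,19]} hit by 17; {[20,21],[15,23]} hit by 21.
Points: 5, 17, 21 (3 total).

3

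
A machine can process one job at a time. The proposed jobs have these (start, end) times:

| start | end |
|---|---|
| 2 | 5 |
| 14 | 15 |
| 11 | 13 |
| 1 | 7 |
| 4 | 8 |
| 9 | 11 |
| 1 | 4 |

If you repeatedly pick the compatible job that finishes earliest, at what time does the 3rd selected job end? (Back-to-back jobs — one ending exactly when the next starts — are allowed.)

Order by finish time; keep every interval that doesn't clash with the previous kept one.
Sorted by end: (1,4)  (2,5)  (1,7)  (4,8)  (9,11)  (11,13)  (14,15)
take (1,4); skip (1,7); take (4,8); take (9,11); take (11,13); take (14,15).
Selected: (1,4) (4,8) (9,11) (11,13) (14,15)

11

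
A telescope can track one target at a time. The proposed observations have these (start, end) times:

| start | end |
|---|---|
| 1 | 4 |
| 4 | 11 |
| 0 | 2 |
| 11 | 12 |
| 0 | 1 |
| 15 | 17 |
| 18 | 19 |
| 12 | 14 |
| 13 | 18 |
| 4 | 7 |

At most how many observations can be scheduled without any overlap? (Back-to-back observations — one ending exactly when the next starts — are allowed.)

Sorted by end: (0,1)  (0,2)  (1,4)  (4,7)  (4,11)  (11,12)  (12,14)  (15,17)  (13,18)  (18,19)
take (0,1); skip (0,2); take (1,4); take (4,7); skip (4,11); take (11,12); take (12,14); take (15,17); take (18,19).
Selected 7 observations.

7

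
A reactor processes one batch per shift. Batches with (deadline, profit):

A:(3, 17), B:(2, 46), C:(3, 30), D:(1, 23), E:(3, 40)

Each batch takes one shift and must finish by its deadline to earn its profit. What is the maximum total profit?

116

Profit order: B=46 E=40 C=30 D=23 A=17
Assign: B→slot 2, E→slot 3, C→slot 1, D skipped, A skipped.
Slots: [1:C] [2:B] [3:E]
Profit = 30 + 46 + 40 = 116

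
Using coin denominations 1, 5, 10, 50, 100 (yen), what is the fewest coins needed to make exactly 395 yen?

9

Use the largest denomination that fits, subtract, and repeat.
395 = 3×100 + 1×50 + 4×10 + 1×5
Total coins = 3 + 1 + 4 + 1 = 9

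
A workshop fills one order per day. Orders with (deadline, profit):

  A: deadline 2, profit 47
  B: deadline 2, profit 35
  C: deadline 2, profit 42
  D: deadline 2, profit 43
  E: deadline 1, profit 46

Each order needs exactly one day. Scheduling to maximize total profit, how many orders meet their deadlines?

Sort by profit descending; place each in the latest free slot ≤ its deadline.
Profit order: A=47 E=46 D=43 C=42 B=35
Assign: A→slot 2, E→slot 1, D skipped, C skipped, B skipped.
Slots: [1:E] [2:A]
2 of 5 scheduled.

2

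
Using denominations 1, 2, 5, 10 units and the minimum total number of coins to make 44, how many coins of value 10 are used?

44 − 4×10→4 − 2×2→0
Count of 10: 4

4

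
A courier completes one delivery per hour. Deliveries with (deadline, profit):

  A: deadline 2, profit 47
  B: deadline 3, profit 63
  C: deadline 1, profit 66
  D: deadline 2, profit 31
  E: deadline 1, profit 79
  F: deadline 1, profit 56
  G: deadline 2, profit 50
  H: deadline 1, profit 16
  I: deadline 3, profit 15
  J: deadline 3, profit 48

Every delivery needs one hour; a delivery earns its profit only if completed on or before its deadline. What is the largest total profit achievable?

Take jobs in profit order; each goes to the latest open slot no later than its deadline.
By profit: E(d1,79), C(d1,66), B(d3,63), F(d1,56), G(d2,50), J(d3,48), A(d2,47), D(d2,31), H(d1,16), I(d3,15)
E→slot 1; C skipped; B→slot 3; F skipped; G→slot 2; J skipped; A skipped; D skipped; H skipped; I skipped.
Profit = 79 + 50 + 63 = 192

192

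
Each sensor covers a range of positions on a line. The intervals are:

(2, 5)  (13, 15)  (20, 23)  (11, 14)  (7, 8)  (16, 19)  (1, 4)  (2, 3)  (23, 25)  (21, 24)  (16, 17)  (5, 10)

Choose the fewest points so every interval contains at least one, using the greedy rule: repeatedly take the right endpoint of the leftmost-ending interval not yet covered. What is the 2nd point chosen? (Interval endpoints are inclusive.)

Sort by right endpoint; whenever an interval is uncovered, place a point at its right end.
Sorted: [2,3] [1,4] [2,5] [7,8] [5,10] [11,14] [13,15] [16,17] [16,19] [20,23] [21,24] [23,25]
{[2,3],[1,4],[2,5]} hit by 3; {[7,8],[5,10]} hit by 8; {[11,14],[13,15]} hit by 14; {[16,17],[16,19]} hit by 17; {[20,23],[21,24],[23,25]} hit by 23.
Points: 3, 8, 14, 17, 23 (5 total).

8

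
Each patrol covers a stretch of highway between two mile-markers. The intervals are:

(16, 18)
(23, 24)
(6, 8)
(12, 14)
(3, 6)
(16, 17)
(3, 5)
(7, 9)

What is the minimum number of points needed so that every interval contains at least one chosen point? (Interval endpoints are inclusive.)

5

Sort by right endpoint; whenever an interval is uncovered, place a point at its right end.
Sorted: [3,5] [3,6] [6,8] [7,9] [12,14] [16,17] [16,18] [23,24]
{[3,5],[3,6]} hit by 5; {[6,8],[7,9]} hit by 8; {[12,14]} hit by 14; {[16,17],[16,18]} hit by 17; {[23,24]} hit by 24.
Points: 5, 8, 14, 17, 24 (5 total).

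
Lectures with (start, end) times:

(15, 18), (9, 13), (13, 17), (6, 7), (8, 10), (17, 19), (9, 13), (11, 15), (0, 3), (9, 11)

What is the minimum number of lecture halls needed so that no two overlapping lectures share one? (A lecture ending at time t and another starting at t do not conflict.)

4

Count concurrent intervals with a sweep; the peak is the room count.
Events (time:±→running): 0:+→1 3:-→0 6:+→1 7:-→0 8:+→1 9:+→2 9:+→3 9:+→4 … peak 4.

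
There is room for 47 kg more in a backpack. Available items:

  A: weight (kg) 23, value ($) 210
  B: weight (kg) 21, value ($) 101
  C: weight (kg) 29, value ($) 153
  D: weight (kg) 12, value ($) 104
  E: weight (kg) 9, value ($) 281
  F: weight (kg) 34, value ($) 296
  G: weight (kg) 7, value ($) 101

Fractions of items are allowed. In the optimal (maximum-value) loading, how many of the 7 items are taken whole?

3

Sort by value per unit weight and fill in that order.
Order: E (281/9=31.22) > G (101/7=14.43) > A (210/23=9.13) > F (296/34=8.71) > D (104/12=8.67) > C (153/29=5.28) > B (101/21=4.81)
Fill: take E (9 @ 281) → take G (7 @ 101) → take A (23 @ 210) → take 8/34 of F → 69.65; 47/47 used.
3 item(s) taken whole; one partial (take 8/34 of F).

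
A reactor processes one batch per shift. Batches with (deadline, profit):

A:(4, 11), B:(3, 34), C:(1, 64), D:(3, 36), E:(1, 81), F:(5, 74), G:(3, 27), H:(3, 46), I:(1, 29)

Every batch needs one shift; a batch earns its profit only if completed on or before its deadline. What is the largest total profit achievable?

By profit: E(d1,81), F(d5,74), C(d1,64), H(d3,46), D(d3,36), B(d3,34), I(d1,29), G(d3,27), A(d4,11)
E→slot 1; F→slot 5; C skipped; H→slot 3; D→slot 2; B skipped; I skipped; G skipped; A→slot 4.
Profit = 81 + 36 + 46 + 11 + 74 = 248

248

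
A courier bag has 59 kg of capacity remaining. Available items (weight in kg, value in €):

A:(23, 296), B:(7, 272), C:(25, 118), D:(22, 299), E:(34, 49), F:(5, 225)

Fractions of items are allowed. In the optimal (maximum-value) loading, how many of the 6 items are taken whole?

Greedy by value/weight ratio, highest first.
Ratios (sorted): F 45.00, B 38.86, D 13.59, A 12.87, C 4.72, E 1.44
take F (5 @ 225); take B (7 @ 272); take D (22 @ 299); take A (23 @ 296); take 2/25 of C → 9.44. Capacity used 59/59.
4 item(s) taken whole; one partial (take 2/25 of C).

4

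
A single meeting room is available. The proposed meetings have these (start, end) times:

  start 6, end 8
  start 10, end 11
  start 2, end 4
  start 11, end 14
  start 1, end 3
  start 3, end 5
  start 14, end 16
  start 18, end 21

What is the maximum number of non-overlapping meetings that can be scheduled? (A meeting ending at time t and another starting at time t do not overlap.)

7

Sort by end time and greedily take each interval whose start is ≥ the last chosen end.
Sorted by end: (1,3)  (2,4)  (3,5)  (6,8)  (10,11)  (11,14)  (14,16)  (18,21)
take (1,3); take (3,5); take (6,8); take (10,11); take (11,14); take (14,16); take (18,21).
Selected 7 meetings.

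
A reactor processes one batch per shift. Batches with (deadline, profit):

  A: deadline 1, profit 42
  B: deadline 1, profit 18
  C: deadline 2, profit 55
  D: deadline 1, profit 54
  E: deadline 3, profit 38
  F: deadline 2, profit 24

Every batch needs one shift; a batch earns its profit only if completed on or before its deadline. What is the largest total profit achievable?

147

Sort by profit descending; place each in the latest free slot ≤ its deadline.
Profit order: C=55 D=54 A=42 E=38 F=24 B=18
Assign: C→slot 2, D→slot 1, A skipped, E→slot 3, F skipped, B skipped.
Slots: [1:D] [2:C] [3:E]
Profit = 54 + 55 + 38 = 147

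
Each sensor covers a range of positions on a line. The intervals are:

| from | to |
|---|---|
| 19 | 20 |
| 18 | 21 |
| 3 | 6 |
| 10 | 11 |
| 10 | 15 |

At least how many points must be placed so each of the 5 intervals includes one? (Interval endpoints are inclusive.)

By right end: [3,6]  [10,11]  [10,15]  [19,20]  [18,21]
[3,6] uncovered → point at 6; [10,11] uncovered → point at 11; [19,20] uncovered → point at 20.
Points: 6, 11, 20 (3 total).

3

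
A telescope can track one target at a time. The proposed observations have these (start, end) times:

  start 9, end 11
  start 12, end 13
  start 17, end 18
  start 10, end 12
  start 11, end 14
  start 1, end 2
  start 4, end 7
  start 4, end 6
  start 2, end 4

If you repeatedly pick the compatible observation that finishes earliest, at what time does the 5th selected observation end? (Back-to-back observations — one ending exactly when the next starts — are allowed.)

Sort by end time and greedily take each interval whose start is ≥ the last chosen end.
Sorted by end: (1,2)  (2,4)  (4,6)  (4,7)  (9,11)  (10,12)  (12,13)  (11,14)  (17,18)
take (1,2); take (2,4); take (4,6); take (9,11); skip (10,12); take (12,13); take (17,18).
Selected: (1,2) (2,4) (4,6) (9,11) (12,13) (17,18)

13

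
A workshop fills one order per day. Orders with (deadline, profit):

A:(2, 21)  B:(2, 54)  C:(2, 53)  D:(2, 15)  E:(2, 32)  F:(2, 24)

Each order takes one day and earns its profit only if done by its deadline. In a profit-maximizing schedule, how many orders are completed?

Sort by profit descending; place each in the latest free slot ≤ its deadline.
Profit order: B=54 C=53 E=32 F=24 A=21 D=15
Assign: B→slot 2, C→slot 1, E skipped, F skipped, A skipped, D skipped.
Slots: [1:C] [2:B]
2 of 6 scheduled.

2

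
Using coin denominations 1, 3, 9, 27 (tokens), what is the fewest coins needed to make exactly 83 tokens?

Use the largest denomination that fits, subtract, and repeat.
83 − 3×27→2 − 2×1→0
Total coins = 3 + 2 = 5

5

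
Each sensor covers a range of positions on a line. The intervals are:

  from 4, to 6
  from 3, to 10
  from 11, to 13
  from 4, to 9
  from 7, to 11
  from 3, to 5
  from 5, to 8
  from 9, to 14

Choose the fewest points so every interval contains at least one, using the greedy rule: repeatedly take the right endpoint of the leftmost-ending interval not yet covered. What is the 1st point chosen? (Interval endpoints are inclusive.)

By right end: [3,5]  [4,6]  [5,8]  [4,9]  [3,10]  [7,11]  [11,13]  [9,14]
[3,5] uncovered → point at 5; [7,11] uncovered → point at 11.
Points: 5, 11 (2 total).

5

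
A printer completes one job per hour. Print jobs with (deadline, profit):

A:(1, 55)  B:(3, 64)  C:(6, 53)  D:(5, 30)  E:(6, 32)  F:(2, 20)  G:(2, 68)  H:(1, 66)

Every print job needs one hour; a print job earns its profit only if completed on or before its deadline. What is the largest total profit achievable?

By profit: G(d2,68), H(d1,66), B(d3,64), A(d1,55), C(d6,53), E(d6,32), D(d5,30), F(d2,20)
G→slot 2; H→slot 1; B→slot 3; A skipped; C→slot 6; E→slot 5; D→slot 4; F skipped.
Profit = 66 + 68 + 64 + 30 + 32 + 53 = 313

313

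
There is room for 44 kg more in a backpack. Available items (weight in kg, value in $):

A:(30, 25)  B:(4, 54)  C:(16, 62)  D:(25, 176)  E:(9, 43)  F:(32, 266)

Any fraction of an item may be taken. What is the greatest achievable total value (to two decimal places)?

Greedy by value/weight ratio, highest first.
Order: B (54/4=13.50) > F (266/32=8.31) > D (176/25=7.04) > E (43/9=4.78) > C (62/16=3.88) > A (25/30=0.83)
Fill: take B (4 @ 54) → take F (32 @ 266) → take 8/25 of D → 56.32; 44/44 used.
Total value = 376.32

376.32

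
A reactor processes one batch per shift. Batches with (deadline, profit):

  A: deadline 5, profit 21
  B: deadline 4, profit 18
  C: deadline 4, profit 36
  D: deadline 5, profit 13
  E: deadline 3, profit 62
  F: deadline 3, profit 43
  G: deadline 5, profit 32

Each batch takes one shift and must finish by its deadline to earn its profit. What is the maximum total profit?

Sort by profit descending; place each in the latest free slot ≤ its deadline.
Profit order: E=62 F=43 C=36 G=32 A=21 B=18 D=13
Assign: E→slot 3, F→slot 2, C→slot 4, G→slot 5, A→slot 1, B skipped, D skipped.
Slots: [1:A] [2:F] [3:E] [4:C] [5:G]
Profit = 21 + 43 + 62 + 36 + 32 = 194

194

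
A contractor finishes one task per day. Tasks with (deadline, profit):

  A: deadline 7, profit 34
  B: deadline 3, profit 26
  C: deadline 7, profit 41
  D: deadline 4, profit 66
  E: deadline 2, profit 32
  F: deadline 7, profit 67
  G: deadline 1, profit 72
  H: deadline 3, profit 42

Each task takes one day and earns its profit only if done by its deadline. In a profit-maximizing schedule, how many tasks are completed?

By profit: G(d1,72), F(d7,67), D(d4,66), H(d3,42), C(d7,41), A(d7,34), E(d2,32), B(d3,26)
G→slot 1; F→slot 7; D→slot 4; H→slot 3; C→slot 6; A→slot 5; E→slot 2; B skipped.
7 of 8 scheduled.

7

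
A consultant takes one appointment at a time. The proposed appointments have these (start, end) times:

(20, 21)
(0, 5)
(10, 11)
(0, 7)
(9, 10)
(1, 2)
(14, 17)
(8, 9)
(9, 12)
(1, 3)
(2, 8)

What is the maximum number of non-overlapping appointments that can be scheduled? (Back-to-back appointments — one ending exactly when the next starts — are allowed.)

Sort by end time and greedily take each interval whose start is ≥ the last chosen end.
By end time: (1,2), (1,3), (0,5), (0,7), (2,8), (8,9), (9,10), (10,11), (9,12), (14,17), (20,21).
Pick (1,2); next start ≥ 2 → (2,8); next start ≥ 8 → (8,9); next start ≥ 9 → (9,10); next start ≥ 10 → (10,11); next start ≥ 11 → (14,17); next start ≥ 17 → (20,21).
Selected 7 appointments.

7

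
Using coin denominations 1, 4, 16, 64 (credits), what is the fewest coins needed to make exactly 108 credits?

6

Use the largest denomination that fits, subtract, and repeat.
108 = 1×64 + 2×16 + 3×4
Total coins = 1 + 2 + 3 = 6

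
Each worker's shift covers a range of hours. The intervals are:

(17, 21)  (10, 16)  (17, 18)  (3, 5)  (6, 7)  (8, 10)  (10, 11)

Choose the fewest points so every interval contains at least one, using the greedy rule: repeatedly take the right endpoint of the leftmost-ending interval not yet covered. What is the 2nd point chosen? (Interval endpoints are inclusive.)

7

By right end: [3,5]  [6,7]  [8,10]  [10,11]  [10,16]  [17,18]  [17,21]
[3,5] uncovered → point at 5; [6,7] uncovered → point at 7; [8,10] uncovered → point at 10; [17,18] uncovered → point at 18.
Points: 5, 7, 10, 18 (4 total).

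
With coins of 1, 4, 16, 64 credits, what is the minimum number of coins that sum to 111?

Use the largest denomination that fits, subtract, and repeat.
111 − 1×64→47 − 2×16→15 − 3×4→3 − 3×1→0
Total coins = 1 + 2 + 3 + 3 = 9

9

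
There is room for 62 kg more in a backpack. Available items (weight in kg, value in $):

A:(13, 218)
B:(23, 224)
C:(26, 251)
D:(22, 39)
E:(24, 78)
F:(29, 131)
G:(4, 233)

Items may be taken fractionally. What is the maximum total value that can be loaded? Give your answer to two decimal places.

Greedy by value/weight ratio, highest first.
Ratios (sorted): G 58.25, A 16.77, B 9.74, C 9.65, F 4.52, E 3.25, D 1.77
take G (4 @ 233); take A (13 @ 218); take B (23 @ 224); take 22/26 of C → 212.38. Capacity used 62/62.
Total value = 887.38

887.38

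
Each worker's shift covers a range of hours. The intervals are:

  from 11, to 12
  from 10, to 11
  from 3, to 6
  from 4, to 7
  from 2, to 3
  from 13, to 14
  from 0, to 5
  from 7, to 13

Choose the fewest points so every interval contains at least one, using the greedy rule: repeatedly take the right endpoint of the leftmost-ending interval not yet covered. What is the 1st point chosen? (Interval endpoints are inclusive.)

By right end: [2,3]  [0,5]  [3,6]  [4,7]  [10,11]  [11,12]  [7,13]  [13,14]
[2,3] uncovered → point at 3; [4,7] uncovered → point at 7; [10,11] uncovered → point at 11; [13,14] uncovered → point at 14.
Points: 3, 7, 11, 14 (4 total).

3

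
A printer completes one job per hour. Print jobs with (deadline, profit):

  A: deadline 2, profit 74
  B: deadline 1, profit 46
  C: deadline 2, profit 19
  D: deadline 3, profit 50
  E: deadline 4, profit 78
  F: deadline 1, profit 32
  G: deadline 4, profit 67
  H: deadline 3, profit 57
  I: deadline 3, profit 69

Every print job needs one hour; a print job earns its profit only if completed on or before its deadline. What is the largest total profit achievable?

Sort by profit descending; place each in the latest free slot ≤ its deadline.
By profit: E(d4,78), A(d2,74), I(d3,69), G(d4,67), H(d3,57), D(d3,50), B(d1,46), F(d1,32), C(d2,19)
E→slot 4; A→slot 2; I→slot 3; G→slot 1; H skipped; D skipped; B skipped; F skipped; C skipped.
Profit = 67 + 74 + 69 + 78 = 288

288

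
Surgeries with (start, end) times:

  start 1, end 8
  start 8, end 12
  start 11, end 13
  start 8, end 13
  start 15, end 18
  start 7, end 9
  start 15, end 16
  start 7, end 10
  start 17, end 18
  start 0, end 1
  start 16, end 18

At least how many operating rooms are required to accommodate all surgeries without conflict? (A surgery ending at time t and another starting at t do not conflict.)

4

Count concurrent intervals with a sweep; the peak is the room count.
starts: [0, 1, 7, 7, 8, 8, 11, 15, 15, 16, 17]
ends:   [1, 8, 9, 10, 12, 13, 13, 16, 18, 18, 18]
s0→1 e1→0 s1→1 s7→2 s7→3 e8→2 s8→3 s8→4  — peak 4.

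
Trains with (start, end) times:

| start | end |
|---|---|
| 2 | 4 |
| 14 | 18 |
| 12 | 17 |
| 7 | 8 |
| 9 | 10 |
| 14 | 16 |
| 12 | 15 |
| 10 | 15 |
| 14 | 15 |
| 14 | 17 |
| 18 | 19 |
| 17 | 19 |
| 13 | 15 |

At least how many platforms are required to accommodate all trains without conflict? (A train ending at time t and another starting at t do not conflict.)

8

Events (time:±→running): 2:+→1 4:-→0 7:+→1 8:-→0 9:+→1 10:-→0 10:+→1 12:+→2 12:+→3 13:+→4 14:+→5 14:+→6 14:+→7 14:+→8 … peak 8.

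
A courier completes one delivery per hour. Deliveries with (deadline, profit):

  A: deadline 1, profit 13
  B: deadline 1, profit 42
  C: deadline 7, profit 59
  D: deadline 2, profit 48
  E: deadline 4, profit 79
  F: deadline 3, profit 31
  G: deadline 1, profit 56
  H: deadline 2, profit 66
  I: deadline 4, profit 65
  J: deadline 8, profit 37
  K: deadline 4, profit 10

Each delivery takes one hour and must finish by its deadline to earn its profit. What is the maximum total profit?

By profit: E(d4,79), H(d2,66), I(d4,65), C(d7,59), G(d1,56), D(d2,48), B(d1,42), J(d8,37), F(d3,31), A(d1,13), K(d4,10)
E→slot 4; H→slot 2; I→slot 3; C→slot 7; G→slot 1; D skipped; B skipped; J→slot 8; F skipped; A skipped; K skipped.
Profit = 56 + 66 + 65 + 79 + 59 + 37 = 362

362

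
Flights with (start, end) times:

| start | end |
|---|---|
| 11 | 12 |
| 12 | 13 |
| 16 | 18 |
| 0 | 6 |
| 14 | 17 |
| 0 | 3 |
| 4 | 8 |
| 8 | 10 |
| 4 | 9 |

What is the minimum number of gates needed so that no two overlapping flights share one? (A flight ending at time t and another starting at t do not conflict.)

starts: [0, 0, 4, 4, 8, 11, 12, 14, 16]
ends:   [3, 6, 8, 9, 10, 12, 13, 17, 18]
s0→1 s0→2 e3→1 s4→2 s4→3  — peak 3.

3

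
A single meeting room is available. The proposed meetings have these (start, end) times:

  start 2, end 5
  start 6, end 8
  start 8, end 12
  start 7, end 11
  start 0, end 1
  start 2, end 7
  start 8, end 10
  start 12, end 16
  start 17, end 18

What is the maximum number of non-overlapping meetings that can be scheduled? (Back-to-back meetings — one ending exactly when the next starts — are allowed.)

6

Sort by end time and greedily take each interval whose start is ≥ the last chosen end.
Sorted by end: (0,1)  (2,5)  (2,7)  (6,8)  (8,10)  (7,11)  (8,12)  (12,16)  (17,18)
take (0,1); take (2,5); take (6,8); take (8,10); take (12,16); take (17,18).
Selected 6 meetings.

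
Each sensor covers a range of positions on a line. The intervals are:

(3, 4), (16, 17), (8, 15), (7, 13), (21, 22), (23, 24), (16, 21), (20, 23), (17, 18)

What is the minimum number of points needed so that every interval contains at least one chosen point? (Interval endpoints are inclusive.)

5

Sort by right endpoint; whenever an interval is uncovered, place a point at its right end.
Sorted: [3,4] [7,13] [8,15] [16,17] [17,18] [16,21] [21,22] [20,23] [23,24]
{[3,4]} hit by 4; {[7,13],[8,15]} hit by 13; {[16,17],[17,18],[16,21]} hit by 17; {[21,22],[20,23]} hit by 22; {[23,24]} hit by 24.
Points: 4, 13, 17, 22, 24 (5 total).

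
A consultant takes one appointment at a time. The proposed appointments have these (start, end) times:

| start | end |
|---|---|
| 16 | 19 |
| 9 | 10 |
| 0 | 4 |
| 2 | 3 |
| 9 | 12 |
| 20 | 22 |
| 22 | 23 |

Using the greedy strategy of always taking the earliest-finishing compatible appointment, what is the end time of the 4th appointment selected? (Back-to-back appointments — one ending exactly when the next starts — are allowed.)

Sort by end time and greedily take each interval whose start is ≥ the last chosen end.
Sorted by end: (2,3)  (0,4)  (9,10)  (9,12)  (16,19)  (20,22)  (22,23)
take (2,3); take (9,10); skip (9,12); take (16,19); take (20,22); take (22,23).
Selected: (2,3) (9,10) (16,19) (20,22) (22,23)

22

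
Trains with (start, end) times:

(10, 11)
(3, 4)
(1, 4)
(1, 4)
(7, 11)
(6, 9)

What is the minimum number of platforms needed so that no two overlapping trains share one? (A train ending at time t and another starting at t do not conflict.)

Count concurrent intervals with a sweep; the peak is the room count.
Events (time:±→running): 1:+→1 1:+→2 3:+→3 … peak 3.

3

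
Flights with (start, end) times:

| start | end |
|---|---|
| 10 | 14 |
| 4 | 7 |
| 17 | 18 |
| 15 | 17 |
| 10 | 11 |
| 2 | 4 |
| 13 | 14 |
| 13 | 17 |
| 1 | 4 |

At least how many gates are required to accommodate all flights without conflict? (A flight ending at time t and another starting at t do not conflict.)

starts: [1, 2, 4, 10, 10, 13, 13, 15, 17]
ends:   [4, 4, 7, 11, 14, 14, 17, 17, 18]
s1→1 s2→2 e4→1 e4→0 s4→1 e7→0 s10→1 s10→2 e11→1 s13→2 s13→3  — peak 3.

3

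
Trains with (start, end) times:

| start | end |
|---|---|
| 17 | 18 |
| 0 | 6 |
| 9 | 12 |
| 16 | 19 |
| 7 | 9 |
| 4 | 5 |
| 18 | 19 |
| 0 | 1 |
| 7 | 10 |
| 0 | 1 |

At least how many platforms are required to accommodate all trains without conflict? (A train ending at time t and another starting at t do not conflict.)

Count concurrent intervals with a sweep; the peak is the room count.
Events (time:±→running): 0:+→1 0:+→2 0:+→3 … peak 3.

3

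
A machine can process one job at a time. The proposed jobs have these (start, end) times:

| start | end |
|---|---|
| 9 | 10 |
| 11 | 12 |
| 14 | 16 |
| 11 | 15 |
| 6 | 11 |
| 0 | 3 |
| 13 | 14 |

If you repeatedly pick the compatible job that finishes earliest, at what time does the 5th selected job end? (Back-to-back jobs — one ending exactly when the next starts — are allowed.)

By end time: (0,3), (9,10), (6,11), (11,12), (13,14), (11,15), (14,16).
Pick (0,3); next start ≥ 3 → (9,10); next start ≥ 10 → (11,12); next start ≥ 12 → (13,14); next start ≥ 14 → (14,16).
Selected: (0,3) (9,10) (11,12) (13,14) (14,16)

16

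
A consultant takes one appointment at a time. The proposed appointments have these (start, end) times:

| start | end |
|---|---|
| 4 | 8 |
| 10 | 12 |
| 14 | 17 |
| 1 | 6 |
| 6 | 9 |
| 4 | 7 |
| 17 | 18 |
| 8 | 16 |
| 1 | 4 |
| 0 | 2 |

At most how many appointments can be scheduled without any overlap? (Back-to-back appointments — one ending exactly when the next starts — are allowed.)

5

By end time: (0,2), (1,4), (1,6), (4,7), (4,8), (6,9), (10,12), (8,16), (14,17), (17,18).
Pick (0,2); next start ≥ 2 → (4,7); next start ≥ 7 → (10,12); next start ≥ 12 → (14,17); next start ≥ 17 → (17,18).
Selected 5 appointments.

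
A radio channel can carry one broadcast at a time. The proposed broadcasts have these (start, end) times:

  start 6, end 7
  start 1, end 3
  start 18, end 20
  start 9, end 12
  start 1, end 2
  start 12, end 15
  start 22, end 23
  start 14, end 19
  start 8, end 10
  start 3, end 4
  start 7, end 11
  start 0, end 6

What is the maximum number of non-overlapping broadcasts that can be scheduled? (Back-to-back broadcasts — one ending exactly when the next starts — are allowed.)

7

Order by finish time; keep every interval that doesn't clash with the previous kept one.
Sorted by end: (1,2)  (1,3)  (3,4)  (0,6)  (6,7)  (8,10)  (7,11)  (9,12)  (12,15)  (14,19)  (18,20)  (22,23)
take (1,2); take (3,4); take (6,7); take (8,10); skip (7,11); take (12,15); take (18,20); take (22,23).
Selected 7 broadcasts.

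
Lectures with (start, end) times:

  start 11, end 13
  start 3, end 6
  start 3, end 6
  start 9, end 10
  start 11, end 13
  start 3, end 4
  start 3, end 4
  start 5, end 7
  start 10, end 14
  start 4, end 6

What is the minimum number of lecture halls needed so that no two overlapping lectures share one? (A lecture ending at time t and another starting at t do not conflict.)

Events (time:±→running): 3:+→1 3:+→2 3:+→3 3:+→4 … peak 4.

4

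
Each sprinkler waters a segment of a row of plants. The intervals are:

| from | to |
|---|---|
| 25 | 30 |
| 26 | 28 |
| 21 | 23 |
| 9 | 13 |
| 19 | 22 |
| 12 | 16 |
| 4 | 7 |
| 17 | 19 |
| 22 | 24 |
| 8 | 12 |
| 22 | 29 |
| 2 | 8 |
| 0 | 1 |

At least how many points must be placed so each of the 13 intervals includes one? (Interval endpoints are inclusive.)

Sort by right endpoint; whenever an interval is uncovered, place a point at its right end.
Sorted: [0,1] [4,7] [2,8] [8,12] [9,13] [12,16] [17,19] [19,22] [21,23] [22,24] [26,28] [22,29] [25,30]
{[0,1]} hit by 1; {[4,7],[2,8]} hit by 7; {[8,12],[9,13],[12,16]} hit by 12; {[17,19],[19,22]} hit by 19; {[21,23],[22,24]} hit by 23; {[26,28],[22,29],[25,30]} hit by 28.
Points: 1, 7, 12, 19, 23, 28 (6 total).

6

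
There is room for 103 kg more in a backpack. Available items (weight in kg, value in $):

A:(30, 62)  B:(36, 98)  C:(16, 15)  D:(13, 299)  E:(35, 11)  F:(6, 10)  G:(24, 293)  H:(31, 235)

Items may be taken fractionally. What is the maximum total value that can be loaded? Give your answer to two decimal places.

Sort by value per unit weight and fill in that order.
Ratios (sorted): D 23.00, G 12.21, H 7.58, B 2.72, A 2.07, F 1.67, C 0.94, E 0.31
take D (13 @ 299); take G (24 @ 293); take H (31 @ 235); take 35/36 of B → 95.28. Capacity used 103/103.
Total value = 922.28

922.28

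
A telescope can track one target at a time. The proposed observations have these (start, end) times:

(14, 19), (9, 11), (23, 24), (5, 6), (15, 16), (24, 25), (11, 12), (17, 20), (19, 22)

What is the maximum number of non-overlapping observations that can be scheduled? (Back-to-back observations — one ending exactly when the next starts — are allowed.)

By end time: (5,6), (9,11), (11,12), (15,16), (14,19), (17,20), (19,22), (23,24), (24,25).
Pick (5,6); next start ≥ 6 → (9,11); next start ≥ 11 → (11,12); next start ≥ 12 → (15,16); next start ≥ 16 → (17,20); next start ≥ 20 → (23,24); next start ≥ 24 → (24,25).
Selected 7 observations.

7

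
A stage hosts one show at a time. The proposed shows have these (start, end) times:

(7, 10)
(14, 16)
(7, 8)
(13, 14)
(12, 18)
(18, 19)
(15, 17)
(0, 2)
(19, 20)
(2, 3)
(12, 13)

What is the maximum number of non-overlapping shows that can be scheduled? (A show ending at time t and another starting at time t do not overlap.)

8

Sort by end time and greedily take each interval whose start is ≥ the last chosen end.
By end time: (0,2), (2,3), (7,8), (7,10), (12,13), (13,14), (14,16), (15,17), (12,18), (18,19), (19,20).
Pick (0,2); next start ≥ 2 → (2,3); next start ≥ 3 → (7,8); next start ≥ 8 → (12,13); next start ≥ 13 → (13,14); next start ≥ 14 → (14,16); next start ≥ 16 → (18,19); next start ≥ 19 → (19,20).
Selected 8 shows.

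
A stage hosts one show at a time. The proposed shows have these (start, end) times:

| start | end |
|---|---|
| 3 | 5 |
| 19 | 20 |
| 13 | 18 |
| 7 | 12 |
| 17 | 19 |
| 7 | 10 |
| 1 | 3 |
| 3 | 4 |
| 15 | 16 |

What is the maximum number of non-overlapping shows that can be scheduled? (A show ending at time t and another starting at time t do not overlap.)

6

Order by finish time; keep every interval that doesn't clash with the previous kept one.
Sorted by end: (1,3)  (3,4)  (3,5)  (7,10)  (7,12)  (15,16)  (13,18)  (17,19)  (19,20)
take (1,3); take (3,4); take (7,10); skip (7,12); take (15,16); take (17,19); take (19,20).
Selected 6 shows.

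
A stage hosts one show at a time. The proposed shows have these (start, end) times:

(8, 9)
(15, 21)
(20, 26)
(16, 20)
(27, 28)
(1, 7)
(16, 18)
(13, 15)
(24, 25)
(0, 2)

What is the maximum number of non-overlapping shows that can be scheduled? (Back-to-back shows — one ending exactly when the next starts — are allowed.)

Greedy by earliest finish: after sorting by end time, pick each interval compatible with the last pick.
By end time: (0,2), (1,7), (8,9), (13,15), (16,18), (16,20), (15,21), (24,25), (20,26), (27,28).
Pick (0,2); next start ≥ 2 → (8,9); next start ≥ 9 → (13,15); next start ≥ 15 → (16,18); next start ≥ 18 → (24,25); next start ≥ 25 → (27,28).
Selected 6 shows.

6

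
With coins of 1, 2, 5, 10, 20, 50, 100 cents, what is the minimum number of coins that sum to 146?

146 − 1×100→46 − 2×20→6 − 1×5→1 − 1×1→0
Total coins = 1 + 2 + 1 + 1 = 5

5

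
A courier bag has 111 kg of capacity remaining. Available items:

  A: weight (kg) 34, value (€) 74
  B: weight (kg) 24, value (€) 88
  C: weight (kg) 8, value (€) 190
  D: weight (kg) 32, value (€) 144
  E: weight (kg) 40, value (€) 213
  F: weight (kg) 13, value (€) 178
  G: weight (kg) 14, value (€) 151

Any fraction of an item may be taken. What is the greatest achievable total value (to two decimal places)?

Greedy by value/weight ratio, highest first.
Ratios (sorted): C 23.75, F 13.69, G 10.79, E 5.33, D 4.50, B 3.67, A 2.18
take C (8 @ 190); take F (13 @ 178); take G (14 @ 151); take E (40 @ 213); take D (32 @ 144); take 4/24 of B → 14.67. Capacity used 111/111.
Total value = 890.67

890.67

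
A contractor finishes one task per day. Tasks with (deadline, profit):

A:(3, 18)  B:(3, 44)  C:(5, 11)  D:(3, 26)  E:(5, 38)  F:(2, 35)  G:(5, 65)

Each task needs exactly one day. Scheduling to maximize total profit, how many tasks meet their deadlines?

5

Profit order: G=65 B=44 E=38 F=35 D=26 A=18 C=11
Assign: G→slot 5, B→slot 3, E→slot 4, F→slot 2, D→slot 1, A skipped, C skipped.
Slots: [1:D] [2:F] [3:B] [4:E] [5:G]
5 of 7 scheduled.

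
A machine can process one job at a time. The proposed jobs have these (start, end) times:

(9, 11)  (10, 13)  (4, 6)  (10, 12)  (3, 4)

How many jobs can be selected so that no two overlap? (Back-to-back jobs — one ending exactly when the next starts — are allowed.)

3

Sort by end time and greedily take each interval whose start is ≥ the last chosen end.
By end time: (3,4), (4,6), (9,11), (10,12), (10,13).
Pick (3,4); next start ≥ 4 → (4,6); next start ≥ 6 → (9,11).
Selected 3 jobs.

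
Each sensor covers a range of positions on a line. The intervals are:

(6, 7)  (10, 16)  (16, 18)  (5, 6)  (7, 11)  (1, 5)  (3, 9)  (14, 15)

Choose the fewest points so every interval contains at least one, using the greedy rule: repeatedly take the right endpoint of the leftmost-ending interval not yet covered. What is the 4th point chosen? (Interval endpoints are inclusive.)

18

Sort by right endpoint; whenever an interval is uncovered, place a point at its right end.
By right end: [1,5]  [5,6]  [6,7]  [3,9]  [7,11]  [14,15]  [10,16]  [16,18]
[1,5] uncovered → point at 5; [6,7] uncovered → point at 7; [14,15] uncovered → point at 15; [16,18] uncovered → point at 18.
Points: 5, 7, 15, 18 (4 total).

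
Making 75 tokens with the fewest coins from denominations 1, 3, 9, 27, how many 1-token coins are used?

75 − 2×27→21 − 2×9→3 − 1×3→0
Count of 1: 0

0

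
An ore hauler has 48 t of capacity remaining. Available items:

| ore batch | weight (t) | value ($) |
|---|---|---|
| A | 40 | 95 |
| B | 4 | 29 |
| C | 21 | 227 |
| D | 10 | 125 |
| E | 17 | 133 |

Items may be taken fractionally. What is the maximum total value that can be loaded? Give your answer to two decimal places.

Greedy by value/weight ratio, highest first.
Order: D (125/10=12.50) > C (227/21=10.81) > E (133/17=7.82) > B (29/4=7.25) > A (95/40=2.38)
Fill: take D (10 @ 125) → take C (21 @ 227) → take E (17 @ 133); 48/48 used.
Total value = 485.00

485.00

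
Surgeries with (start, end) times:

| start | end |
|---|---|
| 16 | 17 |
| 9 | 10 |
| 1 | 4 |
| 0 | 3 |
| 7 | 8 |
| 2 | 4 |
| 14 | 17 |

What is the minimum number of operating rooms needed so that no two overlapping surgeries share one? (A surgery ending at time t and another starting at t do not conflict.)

3

Count concurrent intervals with a sweep; the peak is the room count.
starts: [0, 1, 2, 7, 9, 14, 16]
ends:   [3, 4, 4, 8, 10, 17, 17]
s0→1 s1→2 s2→3  — peak 3.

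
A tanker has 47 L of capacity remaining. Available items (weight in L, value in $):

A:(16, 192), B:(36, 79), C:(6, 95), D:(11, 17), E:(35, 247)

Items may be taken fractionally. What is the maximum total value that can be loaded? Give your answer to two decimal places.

Ratios (sorted): C 15.83, A 12.00, E 7.06, B 2.19, D 1.55
take C (6 @ 95); take A (16 @ 192); take 25/35 of E → 176.43. Capacity used 47/47.
Total value = 463.43

463.43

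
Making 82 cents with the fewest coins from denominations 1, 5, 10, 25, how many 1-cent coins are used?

Greedy: take as many of the largest coin as possible, then repeat with the remainder.
82 − 3×25→7 − 1×5→2 − 2×1→0
Count of 1: 2

2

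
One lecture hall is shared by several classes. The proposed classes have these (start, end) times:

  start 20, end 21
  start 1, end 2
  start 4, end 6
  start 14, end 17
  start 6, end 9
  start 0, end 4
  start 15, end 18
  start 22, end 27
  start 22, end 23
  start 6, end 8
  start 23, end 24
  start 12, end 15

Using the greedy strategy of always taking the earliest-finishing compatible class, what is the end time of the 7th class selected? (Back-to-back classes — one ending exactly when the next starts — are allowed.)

23

By end time: (1,2), (0,4), (4,6), (6,8), (6,9), (12,15), (14,17), (15,18), (20,21), (22,23), (23,24), (22,27).
Pick (1,2); next start ≥ 2 → (4,6); next start ≥ 6 → (6,8); next start ≥ 8 → (12,15); next start ≥ 15 → (15,18); next start ≥ 18 → (20,21); next start ≥ 21 → (22,23); next start ≥ 23 → (23,24).
Selected: (1,2) (4,6) (6,8) (12,15) (15,18) (20,21) (22,23) (23,24)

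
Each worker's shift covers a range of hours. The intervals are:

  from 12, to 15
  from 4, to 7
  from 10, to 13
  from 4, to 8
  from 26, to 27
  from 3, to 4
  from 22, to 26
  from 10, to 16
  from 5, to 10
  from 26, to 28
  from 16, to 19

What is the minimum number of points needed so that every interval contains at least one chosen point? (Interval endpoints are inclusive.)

By right end: [3,4]  [4,7]  [4,8]  [5,10]  [10,13]  [12,15]  [10,16]  [16,19]  [22,26]  [26,27]  [26,28]
[3,4] uncovered → point at 4; [5,10] uncovered → point at 10; [12,15] uncovered → point at 15; [16,19] uncovered → point at 19; [22,26] uncovered → point at 26.
Points: 4, 10, 15, 19, 26 (5 total).

5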